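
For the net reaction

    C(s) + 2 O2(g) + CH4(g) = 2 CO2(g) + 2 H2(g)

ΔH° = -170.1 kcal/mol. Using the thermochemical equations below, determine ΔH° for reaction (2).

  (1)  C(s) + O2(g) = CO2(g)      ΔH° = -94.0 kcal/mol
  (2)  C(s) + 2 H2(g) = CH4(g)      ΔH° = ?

(1) × 2: (2)·(-94.0) = -188.0 kcal/mol
(2) reversed: contributes −x
-170.1 = (-188.0) − x
x = (-170.1 − (-188.0)) / (-1) = -17.9 kcal/mol

ΔH° = -17.9 kcal/mol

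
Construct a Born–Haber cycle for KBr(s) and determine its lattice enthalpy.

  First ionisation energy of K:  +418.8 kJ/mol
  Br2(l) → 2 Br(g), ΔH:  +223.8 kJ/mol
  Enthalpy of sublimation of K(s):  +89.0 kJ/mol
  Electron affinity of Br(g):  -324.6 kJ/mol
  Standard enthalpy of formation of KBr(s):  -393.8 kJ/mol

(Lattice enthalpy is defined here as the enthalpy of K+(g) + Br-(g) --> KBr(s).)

ΔHf° = 1·ΔHsub + 1·(ΣIE) + 1/2·D(Br2) + 1·EA + U
-393.8 = 1·(+89.0) + 1·(+418.8) + 1/2·(+223.8) + 1·(-324.6) + U
U = -393.8 − (+295.1) = -688.9 kJ/mol

U = -688.9 kJ/mol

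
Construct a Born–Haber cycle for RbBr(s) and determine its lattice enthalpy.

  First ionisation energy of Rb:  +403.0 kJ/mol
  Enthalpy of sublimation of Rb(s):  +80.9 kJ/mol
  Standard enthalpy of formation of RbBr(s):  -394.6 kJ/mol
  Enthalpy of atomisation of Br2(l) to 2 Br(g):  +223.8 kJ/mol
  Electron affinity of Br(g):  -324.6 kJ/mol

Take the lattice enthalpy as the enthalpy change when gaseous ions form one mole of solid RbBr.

U = -665.8 kJ/mol

ΔHf° = 1·ΔHsub + 1·(ΣIE) + 1/2·D(Br2) + 1·EA + U
-394.6 = 1·(+80.9) + 1·(+403.0) + 1/2·(+223.8) + 1·(-324.6) + U
U = -394.6 − (+271.2) = -665.8 kJ/mol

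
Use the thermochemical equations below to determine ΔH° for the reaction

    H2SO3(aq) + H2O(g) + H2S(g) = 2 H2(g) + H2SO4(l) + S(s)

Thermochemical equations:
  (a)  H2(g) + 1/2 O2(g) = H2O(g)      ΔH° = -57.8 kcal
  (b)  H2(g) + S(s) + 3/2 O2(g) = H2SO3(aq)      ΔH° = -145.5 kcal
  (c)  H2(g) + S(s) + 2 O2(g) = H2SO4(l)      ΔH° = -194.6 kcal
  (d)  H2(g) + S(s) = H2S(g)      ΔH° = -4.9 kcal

ΔH° = 13.6 kcal

(a) reversed: +57.8 kcal
(b) reversed: +145.5 kcal
(c) as written: -194.6 kcal
(d) reversed: +4.9 kcal
Summing the manipulated equations, ΔH° = (+57.8) + (+145.5) + (-194.6) + (+4.9) = 13.6 kcal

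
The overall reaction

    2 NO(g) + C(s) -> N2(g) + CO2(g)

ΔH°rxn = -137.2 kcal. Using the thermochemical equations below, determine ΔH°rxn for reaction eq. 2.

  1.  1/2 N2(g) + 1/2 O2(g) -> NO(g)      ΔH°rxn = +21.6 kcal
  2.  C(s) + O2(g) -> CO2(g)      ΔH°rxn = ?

ΔH°rxn = -94.0 kcal

eq. 1 reversed and × 2 (reverse to put NO(g) on the reactant side; scale by 2 for the 2 NO(g)): (-2)·(+21.6) = -43.2 kcal
eq. 2 as written (CO2(g) already on the product side): contributes x
-137.2 = (-43.2) + x
x = (-137.2 − (-43.2)) / (1) = -94.0 kcal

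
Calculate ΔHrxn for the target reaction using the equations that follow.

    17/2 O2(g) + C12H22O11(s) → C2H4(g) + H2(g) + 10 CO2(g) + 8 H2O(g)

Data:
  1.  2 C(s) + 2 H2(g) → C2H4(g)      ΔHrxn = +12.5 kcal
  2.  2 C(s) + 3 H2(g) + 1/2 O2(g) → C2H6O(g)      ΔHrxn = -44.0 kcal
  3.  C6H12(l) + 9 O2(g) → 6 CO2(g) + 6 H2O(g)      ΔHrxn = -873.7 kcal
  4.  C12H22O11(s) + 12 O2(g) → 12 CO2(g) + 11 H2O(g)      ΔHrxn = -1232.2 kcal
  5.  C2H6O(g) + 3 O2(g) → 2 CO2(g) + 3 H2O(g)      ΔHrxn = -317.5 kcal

eq. 1 as written (C2H4(g) already on the product side): +12.5 kcal
eq. 2 reversed: +44.0 kcal
eq. 3: not needed (C6H12(l) appears nowhere else).
eq. 4 as written (C12H22O11(s) already on the reactant side): -1232.2 kcal
eq. 5 reversed: +317.5 kcal
ΔHrxn = (1)·(+12.5) + (-1)·(-44.0) + (1)·(-1232.2) + (-1)·(-317.5) = -858.2 kcal

ΔHrxn = -858.2 kcal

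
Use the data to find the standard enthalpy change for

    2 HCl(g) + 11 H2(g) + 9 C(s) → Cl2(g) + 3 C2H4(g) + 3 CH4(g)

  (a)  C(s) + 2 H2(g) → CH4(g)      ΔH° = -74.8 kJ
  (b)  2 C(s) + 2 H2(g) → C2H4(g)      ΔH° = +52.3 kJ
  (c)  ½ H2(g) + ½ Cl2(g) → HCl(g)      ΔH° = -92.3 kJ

(a) × 3: (3)·(-74.8) = -224.4 kJ
(b) × 3: (3)·(+52.3) = +156.9 kJ
(c) reversed and × 2: (-2)·(-92.3) = +184.6 kJ
Summing the manipulated equations, ΔH° = (-224.4) + (+156.9) + (+184.6) = 117.1 kJ

ΔH° = 117.1 kJ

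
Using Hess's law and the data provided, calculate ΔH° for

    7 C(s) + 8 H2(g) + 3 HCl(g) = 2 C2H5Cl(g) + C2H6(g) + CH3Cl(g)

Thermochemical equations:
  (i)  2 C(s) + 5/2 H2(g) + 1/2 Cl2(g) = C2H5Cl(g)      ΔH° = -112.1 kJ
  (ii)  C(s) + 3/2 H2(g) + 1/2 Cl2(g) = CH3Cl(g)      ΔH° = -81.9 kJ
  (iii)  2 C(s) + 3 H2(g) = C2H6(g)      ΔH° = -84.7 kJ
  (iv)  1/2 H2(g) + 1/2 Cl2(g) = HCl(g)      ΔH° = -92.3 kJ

ΔH° = -113.9 kJ

(i) × 2 (×2 to match 2 C2H5Cl(g) in the target): (2)·(-112.1) = -224.2 kJ
(ii) as written (CH3Cl(g) already on the product side): -81.9 kJ
(iii) as written (C2H6(g) already on the product side): -84.7 kJ
(iv) reversed and × 3 (HCl(g) must end up as a reactant; scale by 3 for the 3 HCl(g)): (-3)·(-92.3) = +276.9 kJ
ΔH° = (-224.2) + (-81.9) + (-84.7) + (+276.9) = -113.9 kJ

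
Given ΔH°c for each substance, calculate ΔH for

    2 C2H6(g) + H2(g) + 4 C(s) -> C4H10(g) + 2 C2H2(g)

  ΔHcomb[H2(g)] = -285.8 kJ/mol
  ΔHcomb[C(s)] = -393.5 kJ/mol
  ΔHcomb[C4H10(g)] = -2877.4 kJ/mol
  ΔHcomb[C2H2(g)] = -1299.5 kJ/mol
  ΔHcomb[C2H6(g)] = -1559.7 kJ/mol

Using ΔH = Σ nΔHc°(reactants) − Σ nΔHc°(products):
= [2·(-1559.7) + 1·(-285.8) + 4·(-393.5)] − [1·(-2877.4) + 2·(-1299.5)]
= 497.2 kJ/mol

ΔH = 497.2 kJ/mol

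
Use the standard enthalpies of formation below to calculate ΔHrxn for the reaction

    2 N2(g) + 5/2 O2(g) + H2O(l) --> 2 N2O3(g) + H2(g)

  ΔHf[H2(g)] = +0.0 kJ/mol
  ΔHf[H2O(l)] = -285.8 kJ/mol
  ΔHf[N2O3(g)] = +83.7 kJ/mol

Products: 2·(+83.7) + 1·(+0.0) = +167.4
Reactants: 2·(+0.0) + 5/2·(+0.0) + 1·(-285.8) = -285.8
ΔHrxn = (+167.4) − (-285.8) = 453.2 kJ/mol

ΔHrxn = 453.2 kJ/mol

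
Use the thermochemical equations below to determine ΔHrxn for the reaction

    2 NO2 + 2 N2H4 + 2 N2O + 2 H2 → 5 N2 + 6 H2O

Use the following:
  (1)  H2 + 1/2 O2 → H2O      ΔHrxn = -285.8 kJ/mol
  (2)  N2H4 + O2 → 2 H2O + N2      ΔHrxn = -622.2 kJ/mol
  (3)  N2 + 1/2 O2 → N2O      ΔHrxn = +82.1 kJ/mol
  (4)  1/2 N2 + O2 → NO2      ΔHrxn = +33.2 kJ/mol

ΔHrxn = -2046.6 kJ/mol

(1) × 2: (2)·(-285.8) = -571.6 kJ/mol
(2) × 2: (2)·(-622.2) = -1244.4 kJ/mol
(3) reversed and × 2: (-2)·(+82.1) = -164.2 kJ/mol
(4) reversed and × 2: (-2)·(+33.2) = -66.4 kJ/mol
ΔHrxn = (2)·(-285.8) + (2)·(-622.2) + (-2)·(+82.1) + (-2)·(+33.2) = -2046.6 kJ/mol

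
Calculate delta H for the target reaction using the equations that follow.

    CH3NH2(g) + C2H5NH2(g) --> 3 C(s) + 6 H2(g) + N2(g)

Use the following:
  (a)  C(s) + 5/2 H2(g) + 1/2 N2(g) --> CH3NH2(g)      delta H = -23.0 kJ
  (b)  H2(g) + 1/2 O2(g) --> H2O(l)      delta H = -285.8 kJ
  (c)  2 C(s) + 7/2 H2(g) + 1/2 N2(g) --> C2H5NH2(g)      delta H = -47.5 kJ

delta H = 70.5 kJ

(a) reversed: +23.0 kJ
(b): not needed.
(c) reversed: +47.5 kJ
Since enthalpy is a state function, delta H = (+23.0) + (+47.5) = 70.5 kJ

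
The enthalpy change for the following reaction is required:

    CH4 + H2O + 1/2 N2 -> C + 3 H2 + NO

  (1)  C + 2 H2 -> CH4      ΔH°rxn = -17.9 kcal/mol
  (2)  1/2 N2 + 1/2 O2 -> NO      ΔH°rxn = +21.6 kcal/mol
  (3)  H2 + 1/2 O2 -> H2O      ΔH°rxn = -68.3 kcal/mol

(1) reversed (CH4 must end up as a reactant): +17.9 kcal/mol
(2) as written (NO already on the product side): +21.6 kcal/mol
(3) reversed (H2O must end up as a reactant): +68.3 kcal/mol
By Hess's law, ΔH°rxn = (+17.9) + (+21.6) + (+68.3) = 107.8 kcal/mol

ΔH°rxn = 107.8 kcal/mol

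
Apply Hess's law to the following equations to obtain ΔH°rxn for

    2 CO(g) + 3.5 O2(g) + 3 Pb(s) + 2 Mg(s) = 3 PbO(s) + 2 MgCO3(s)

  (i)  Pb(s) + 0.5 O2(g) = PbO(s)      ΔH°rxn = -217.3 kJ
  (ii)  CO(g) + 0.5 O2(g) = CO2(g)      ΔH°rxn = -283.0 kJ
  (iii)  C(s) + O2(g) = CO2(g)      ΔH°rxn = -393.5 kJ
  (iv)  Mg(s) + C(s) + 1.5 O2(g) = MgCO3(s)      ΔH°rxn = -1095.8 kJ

(i) × 3 (scale by 3 for the 3 PbO(s)): (3)·(-217.3) = -651.9 kJ
(ii) × 2 (scale by 2 for the 2 CO(g)): (2)·(-283.0) = -566.0 kJ
(iii) reversed and × 2: (-2)·(-393.5) = +787.0 kJ
(iv) × 2 (scale by 2 for the 2 MgCO3(s)): (2)·(-1095.8) = -2191.6 kJ
ΔH°rxn = (3)·(-217.3) + (2)·(-283.0) + (-2)·(-393.5) + (2)·(-1095.8) = -2622.5 kJ

ΔH°rxn = -2622.5 kJ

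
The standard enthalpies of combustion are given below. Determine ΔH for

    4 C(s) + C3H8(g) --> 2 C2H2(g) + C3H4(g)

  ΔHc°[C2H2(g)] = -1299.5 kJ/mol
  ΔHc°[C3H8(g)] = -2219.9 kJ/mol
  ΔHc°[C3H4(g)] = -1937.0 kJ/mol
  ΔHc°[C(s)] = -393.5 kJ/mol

ΔH = 742.1 kJ/mol

With combustion enthalpies, reactants minus products:
= [4·(-393.5) + 1·(-2219.9)] − [2·(-1299.5) + 1·(-1937.0)]
= 742.1 kJ/mol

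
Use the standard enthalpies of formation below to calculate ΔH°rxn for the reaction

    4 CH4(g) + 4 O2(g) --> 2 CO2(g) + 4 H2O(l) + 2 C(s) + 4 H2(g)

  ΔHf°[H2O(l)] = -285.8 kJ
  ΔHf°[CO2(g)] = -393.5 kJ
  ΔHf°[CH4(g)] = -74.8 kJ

ΔH°rxn = -1631.0 kJ

Products: 2·(-393.5) + 4·(-285.8) + 2·(+0.0) + 4·(+0.0) = -1930.2
Reactants: 4·(-74.8) + 4·(+0.0) = -299.2
ΔH°rxn = (-1930.2) − (-299.2) = -1631.0 kJ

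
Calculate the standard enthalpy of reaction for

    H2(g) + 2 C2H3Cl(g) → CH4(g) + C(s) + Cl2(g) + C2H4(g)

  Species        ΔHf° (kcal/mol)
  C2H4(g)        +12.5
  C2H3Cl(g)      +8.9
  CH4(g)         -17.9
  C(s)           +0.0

ΔH°rxn = Σ nΔHf°(products) − Σ nΔHf°(reactants).
Products: 1·(-17.9) + 1·(+0.0) + 1·(+0.0) + 1·(+12.5) = -5.4
Reactants: 1·(+0.0) + 2·(+8.9) = +17.8
ΔH° = (-5.4) − (+17.8) = -23.2 kcal/mol

ΔH° = -23.2 kcal/mol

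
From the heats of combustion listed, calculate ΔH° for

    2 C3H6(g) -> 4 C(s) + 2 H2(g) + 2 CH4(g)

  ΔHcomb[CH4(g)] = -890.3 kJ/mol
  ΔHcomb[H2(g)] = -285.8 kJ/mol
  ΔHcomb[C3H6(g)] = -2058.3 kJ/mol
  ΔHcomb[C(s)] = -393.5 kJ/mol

ΔH° = -190.4 kJ/mol

With combustion enthalpies, reactants minus products:
= [2·(-2058.3)] − [4·(-393.5) + 2·(-285.8) + 2·(-890.3)]
= -190.4 kJ/mol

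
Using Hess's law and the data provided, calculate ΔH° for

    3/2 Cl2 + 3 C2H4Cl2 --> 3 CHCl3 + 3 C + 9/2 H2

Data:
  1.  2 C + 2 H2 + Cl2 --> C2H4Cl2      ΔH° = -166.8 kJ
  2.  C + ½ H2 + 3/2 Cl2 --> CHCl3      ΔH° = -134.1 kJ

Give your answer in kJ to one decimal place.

eq. 1 reversed and × 3: (-3)·(-166.8) = +500.4 kJ
eq. 2 × 3: (3)·(-134.1) = -402.3 kJ
Summing the manipulated equations, ΔH° = (+500.4) + (-402.3) = 98.1 kJ

ΔH° = 98.1 kJ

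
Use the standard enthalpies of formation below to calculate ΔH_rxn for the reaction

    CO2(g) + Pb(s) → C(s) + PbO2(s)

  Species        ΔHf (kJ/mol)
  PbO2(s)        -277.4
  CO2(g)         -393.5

ΔH_rxn = 116.1 kJ/mol

Products: 1·(+0.0) + 1·(-277.4) = -277.4
Reactants: 1·(-393.5) + 1·(+0.0) = -393.5
ΔH_rxn = (-277.4) − (-393.5) = 116.1 kJ/mol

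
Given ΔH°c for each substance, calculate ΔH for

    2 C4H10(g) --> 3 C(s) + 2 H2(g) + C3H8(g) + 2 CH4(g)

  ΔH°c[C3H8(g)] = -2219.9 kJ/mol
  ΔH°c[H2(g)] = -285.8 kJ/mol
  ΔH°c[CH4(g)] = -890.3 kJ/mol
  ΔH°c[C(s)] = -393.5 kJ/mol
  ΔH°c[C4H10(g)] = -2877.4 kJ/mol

Using ΔH = Σ nΔHc°(reactants) − Σ nΔHc°(products):
= [2·(-2877.4)] − [3·(-393.5) + 2·(-285.8) + 1·(-2219.9) + 2·(-890.3)]
= -2.2 kJ/mol

ΔH = -2.2 kJ/mol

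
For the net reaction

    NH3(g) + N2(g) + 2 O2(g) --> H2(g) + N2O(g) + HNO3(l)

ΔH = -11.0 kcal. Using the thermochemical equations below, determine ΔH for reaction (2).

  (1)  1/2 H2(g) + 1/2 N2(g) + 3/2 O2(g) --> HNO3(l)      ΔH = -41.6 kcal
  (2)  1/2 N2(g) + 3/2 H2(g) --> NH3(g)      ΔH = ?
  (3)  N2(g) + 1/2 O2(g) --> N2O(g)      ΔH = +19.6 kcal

(1) as written (HNO3(l) already on the product side): -41.6 kcal
(2) reversed (reverse to put NH3(g) on the reactant side): contributes −x
(3) as written (N2O(g) already on the product side): +19.6 kcal
-11.0 = (-41.6) + (+19.6) − x
x = (-11.0 − (-22.0)) / (-1) = -11.0 kcal

ΔH = -11.0 kcal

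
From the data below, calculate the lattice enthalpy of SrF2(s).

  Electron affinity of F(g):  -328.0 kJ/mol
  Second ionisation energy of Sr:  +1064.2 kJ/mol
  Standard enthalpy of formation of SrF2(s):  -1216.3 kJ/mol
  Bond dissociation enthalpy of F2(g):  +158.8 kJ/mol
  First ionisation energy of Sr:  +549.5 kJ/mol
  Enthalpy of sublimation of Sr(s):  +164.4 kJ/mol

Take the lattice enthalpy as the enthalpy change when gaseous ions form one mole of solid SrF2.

U = -2497.2 kJ/mol

ΔHf° = 1·ΔHsub + 1·(ΣIE) + 1·D(F2) + 2·EA + U
-1216.3 = 1·(+164.4) + 1·(+1613.7) + 1·(+158.8) + 2·(-328.0) + U
U = -1216.3 − (+1280.9) = -2497.2 kJ/mol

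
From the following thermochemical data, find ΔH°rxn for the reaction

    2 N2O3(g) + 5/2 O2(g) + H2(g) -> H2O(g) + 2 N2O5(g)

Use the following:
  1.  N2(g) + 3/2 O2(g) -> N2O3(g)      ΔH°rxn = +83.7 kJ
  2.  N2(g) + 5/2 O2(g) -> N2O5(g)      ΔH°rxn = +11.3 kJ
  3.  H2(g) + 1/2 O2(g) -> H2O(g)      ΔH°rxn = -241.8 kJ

ΔH°rxn = -386.6 kJ

eq. 1 reversed and × 2 (reverse to put N2O3(g) on the reactant side; scale by 2 for the 2 N2O3(g)): (-2)·(+83.7) = -167.4 kJ
eq. 2 × 2 (×2 to match 2 N2O5(g) in the target): (2)·(+11.3) = +22.6 kJ
eq. 3 as written (H2O(g) already on the product side): -241.8 kJ
Summing the manipulated equations, ΔH°rxn = (-167.4) + (+22.6) + (-241.8) = -386.6 kJ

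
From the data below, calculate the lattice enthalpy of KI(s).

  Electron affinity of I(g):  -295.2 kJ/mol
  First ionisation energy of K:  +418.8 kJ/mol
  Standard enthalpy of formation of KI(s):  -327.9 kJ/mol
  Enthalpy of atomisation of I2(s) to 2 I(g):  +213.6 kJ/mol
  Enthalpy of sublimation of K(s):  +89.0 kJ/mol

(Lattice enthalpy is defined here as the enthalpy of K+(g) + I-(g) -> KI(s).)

U = -647.3 kJ/mol

ΔHf° = 1·ΔHsub + 1·(ΣIE) + 1/2·D(I2) + 1·EA + U
-327.9 = 1·(+89.0) + 1·(+418.8) + 1/2·(+213.6) + 1·(-295.2) + U
U = -327.9 − (+319.4) = -647.3 kJ/mol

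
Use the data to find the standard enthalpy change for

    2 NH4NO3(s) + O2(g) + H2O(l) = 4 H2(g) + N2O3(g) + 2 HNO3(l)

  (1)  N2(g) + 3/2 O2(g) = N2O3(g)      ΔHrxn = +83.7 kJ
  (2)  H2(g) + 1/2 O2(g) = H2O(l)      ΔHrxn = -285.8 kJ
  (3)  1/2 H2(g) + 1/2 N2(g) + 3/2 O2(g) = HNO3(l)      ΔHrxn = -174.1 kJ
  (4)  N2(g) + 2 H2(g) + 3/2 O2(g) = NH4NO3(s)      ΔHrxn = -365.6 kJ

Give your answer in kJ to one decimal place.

(1) as written (N2O3(g) already on the product side): +83.7 kJ
(2) reversed (reverse to put H2O(l) on the reactant side): +285.8 kJ
(3) × 2 (scale by 2 for the 2 HNO3(l)): (2)·(-174.1) = -348.2 kJ
(4) reversed and × 2 (reverse to put NH4NO3(s) on the reactant side; ×2 to match 2 NH4NO3(s) in the target): (-2)·(-365.6) = +731.2 kJ
Combining the equations, ΔHrxn = (1)·(+83.7) + (-1)·(-285.8) + (2)·(-174.1) + (-2)·(-365.6) = 752.5 kJ

ΔHrxn = 752.5 kJ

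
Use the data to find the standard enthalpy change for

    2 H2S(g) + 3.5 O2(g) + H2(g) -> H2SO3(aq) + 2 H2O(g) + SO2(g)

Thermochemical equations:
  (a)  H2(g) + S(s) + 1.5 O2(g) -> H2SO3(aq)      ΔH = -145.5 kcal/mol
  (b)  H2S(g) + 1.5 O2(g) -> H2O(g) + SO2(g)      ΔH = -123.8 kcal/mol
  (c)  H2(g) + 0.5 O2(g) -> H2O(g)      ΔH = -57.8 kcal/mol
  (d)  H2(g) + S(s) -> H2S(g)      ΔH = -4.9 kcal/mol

(a) as written: -145.5 kcal/mol
(b) as written: -123.8 kcal/mol
(c) as written: -57.8 kcal/mol
(d) reversed: +4.9 kcal/mol
ΔH = (-145.5) + (-123.8) + (-57.8) + (+4.9) = -322.2 kcal/mol

ΔH = -322.2 kcal/mol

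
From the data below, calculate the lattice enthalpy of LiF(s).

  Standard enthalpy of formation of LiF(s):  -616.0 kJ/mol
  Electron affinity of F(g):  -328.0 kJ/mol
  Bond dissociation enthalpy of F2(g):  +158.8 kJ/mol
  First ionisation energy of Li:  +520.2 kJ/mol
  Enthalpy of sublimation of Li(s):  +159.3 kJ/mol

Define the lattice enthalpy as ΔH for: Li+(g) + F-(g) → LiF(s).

U = -1046.9 kJ/mol

ΔHf° = 1·ΔHsub + 1·(ΣIE) + 1/2·D(F2) + 1·EA + U
-616.0 = 1·(+159.3) + 1·(+520.2) + 1/2·(+158.8) + 1·(-328.0) + U
U = -616.0 − (+430.9) = -1046.9 kJ/mol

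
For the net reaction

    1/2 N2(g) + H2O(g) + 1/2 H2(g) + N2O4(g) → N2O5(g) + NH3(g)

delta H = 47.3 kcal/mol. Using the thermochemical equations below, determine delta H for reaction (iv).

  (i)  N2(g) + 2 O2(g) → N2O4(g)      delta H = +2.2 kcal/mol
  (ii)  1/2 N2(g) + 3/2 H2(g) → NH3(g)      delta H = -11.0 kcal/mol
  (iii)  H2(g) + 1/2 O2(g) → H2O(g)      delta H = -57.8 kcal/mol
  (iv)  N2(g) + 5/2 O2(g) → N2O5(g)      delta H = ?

(i) reversed (reverse to put N2O4(g) on the reactant side): -2.2 kcal/mol
(ii) as written (NH3(g) already on the product side): -11.0 kcal/mol
(iii) reversed (H2O(g) must end up as a reactant): +57.8 kcal/mol
(iv) as written (N2O5(g) already on the product side): contributes x
+47.3 = (-2.2) + (-11.0) + (+57.8) + x
x = (+47.3 − (+44.6)) / (1) = 2.7 kcal/mol

delta H = 2.7 kcal/mol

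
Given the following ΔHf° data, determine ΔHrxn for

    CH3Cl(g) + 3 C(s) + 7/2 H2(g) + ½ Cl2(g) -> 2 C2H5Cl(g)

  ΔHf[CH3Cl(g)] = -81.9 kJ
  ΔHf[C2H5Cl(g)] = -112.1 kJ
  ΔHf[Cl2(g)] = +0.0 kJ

ΔH°rxn = Σ nΔHf°(products) − Σ nΔHf°(reactants).
Products: 2·(-112.1) = -224.2
Reactants: 1·(-81.9) + 3·(+0.0) + 7/2·(+0.0) + 1/2·(+0.0) = -81.9
ΔHrxn = (-224.2) − (-81.9) = -142.3 kJ

ΔHrxn = -142.3 kJ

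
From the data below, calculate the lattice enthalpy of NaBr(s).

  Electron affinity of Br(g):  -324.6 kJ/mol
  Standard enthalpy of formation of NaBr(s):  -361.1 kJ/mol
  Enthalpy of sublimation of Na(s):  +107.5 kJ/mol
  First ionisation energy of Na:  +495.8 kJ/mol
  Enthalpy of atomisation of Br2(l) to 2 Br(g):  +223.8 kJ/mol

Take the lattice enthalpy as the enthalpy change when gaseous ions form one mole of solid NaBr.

U = -751.7 kJ/mol

ΔHf° = 1·ΔHsub + 1·(ΣIE) + 1/2·D(Br2) + 1·EA + U
-361.1 = 1·(+107.5) + 1·(+495.8) + 1/2·(+223.8) + 1·(-324.6) + U
U = -361.1 − (+390.6) = -751.7 kJ/mol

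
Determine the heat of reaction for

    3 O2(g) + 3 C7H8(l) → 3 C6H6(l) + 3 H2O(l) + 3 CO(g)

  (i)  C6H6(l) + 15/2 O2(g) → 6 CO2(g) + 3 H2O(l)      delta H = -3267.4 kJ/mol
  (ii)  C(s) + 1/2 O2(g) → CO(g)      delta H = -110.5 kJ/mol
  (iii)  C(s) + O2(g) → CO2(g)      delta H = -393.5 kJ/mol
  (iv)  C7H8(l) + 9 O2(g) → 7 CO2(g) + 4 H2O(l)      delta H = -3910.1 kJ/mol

(i) reversed and × 3: (-3)·(-3267.4) = +9802.2 kJ/mol
(ii) × 3: (3)·(-110.5) = -331.5 kJ/mol
(iii) reversed and × 3: (-3)·(-393.5) = +1180.5 kJ/mol
(iv) × 3: (3)·(-3910.1) = -11730.3 kJ/mol
delta H = (+9802.2) + (-331.5) + (+1180.5) + (-11730.3) = -1079.1 kJ/mol

delta H = -1079.1 kJ/mol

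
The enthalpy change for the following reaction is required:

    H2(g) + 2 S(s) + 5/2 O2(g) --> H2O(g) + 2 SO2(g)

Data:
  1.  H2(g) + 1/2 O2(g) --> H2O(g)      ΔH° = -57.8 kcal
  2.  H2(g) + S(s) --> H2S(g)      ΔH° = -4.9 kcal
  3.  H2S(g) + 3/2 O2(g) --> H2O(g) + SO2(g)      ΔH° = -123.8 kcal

ΔH° = -199.6 kcal

eq. 1 reversed: +57.8 kcal
eq. 2 × 2 (×2 to match 2 S(s) in the target): (2)·(-4.9) = -9.8 kcal
eq. 3 × 2 (×2 to match 2 SO2(g) in the target): (2)·(-123.8) = -247.6 kcal
ΔH° = (+57.8) + (-9.8) + (-247.6) = -199.6 kcal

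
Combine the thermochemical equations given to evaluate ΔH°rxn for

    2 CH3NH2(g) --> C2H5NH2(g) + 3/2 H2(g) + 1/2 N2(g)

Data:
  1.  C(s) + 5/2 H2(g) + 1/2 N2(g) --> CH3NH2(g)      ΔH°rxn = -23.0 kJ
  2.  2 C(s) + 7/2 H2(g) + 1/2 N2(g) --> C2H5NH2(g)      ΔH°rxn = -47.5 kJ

ΔH°rxn = -1.5 kJ

eq. 1 reversed and × 2: (-2)·(-23.0) = +46.0 kJ
eq. 2 as written: -47.5 kJ
Summing the manipulated equations, ΔH°rxn = (-2)·(-23.0) + (1)·(-47.5) = -1.5 kJ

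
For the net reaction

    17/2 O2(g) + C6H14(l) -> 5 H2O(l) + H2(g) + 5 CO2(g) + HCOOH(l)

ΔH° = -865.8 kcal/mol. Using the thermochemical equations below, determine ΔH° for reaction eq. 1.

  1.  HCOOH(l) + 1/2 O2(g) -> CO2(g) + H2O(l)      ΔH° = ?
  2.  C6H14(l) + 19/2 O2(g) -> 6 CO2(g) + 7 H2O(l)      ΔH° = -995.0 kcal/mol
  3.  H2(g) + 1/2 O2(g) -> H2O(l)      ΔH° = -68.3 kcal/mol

ΔH° = -60.9 kcal/mol

eq. 1 reversed: contributes −x
eq. 2 as written: -995.0 kcal/mol
eq. 3 reversed: +68.3 kcal/mol
-865.8 = (-995.0) + (+68.3) − x
x = (-865.8 − (-926.7)) / (-1) = -60.9 kcal/mol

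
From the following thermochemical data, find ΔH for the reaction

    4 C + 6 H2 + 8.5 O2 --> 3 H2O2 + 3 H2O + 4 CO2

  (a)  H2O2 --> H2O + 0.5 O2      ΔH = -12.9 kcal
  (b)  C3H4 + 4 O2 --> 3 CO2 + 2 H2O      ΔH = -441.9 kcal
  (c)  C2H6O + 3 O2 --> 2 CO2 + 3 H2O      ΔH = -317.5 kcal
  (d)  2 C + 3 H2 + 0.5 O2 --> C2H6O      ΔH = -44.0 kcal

(a) reversed and × 3: (-3)·(-12.9) = +38.7 kcal
(b): not needed.
(c) × 2: (2)·(-317.5) = -635.0 kcal
(d) × 2: (2)·(-44.0) = -88.0 kcal
Since enthalpy is a state function, ΔH = (+38.7) + (-635.0) + (-88.0) = -684.3 kcal

ΔH = -684.3 kcal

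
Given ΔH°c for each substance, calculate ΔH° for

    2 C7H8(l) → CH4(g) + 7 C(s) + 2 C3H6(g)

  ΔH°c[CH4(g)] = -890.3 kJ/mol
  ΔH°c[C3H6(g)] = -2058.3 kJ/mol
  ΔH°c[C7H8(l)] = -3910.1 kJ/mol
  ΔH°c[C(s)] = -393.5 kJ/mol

ΔH° = -58.8 kJ/mol

Using ΔH = Σ nΔHc°(reactants) − Σ nΔHc°(products):
= [2·(-3910.1)] − [1·(-890.3) + 7·(-393.5) + 2·(-2058.3)]
= -58.8 kJ/mol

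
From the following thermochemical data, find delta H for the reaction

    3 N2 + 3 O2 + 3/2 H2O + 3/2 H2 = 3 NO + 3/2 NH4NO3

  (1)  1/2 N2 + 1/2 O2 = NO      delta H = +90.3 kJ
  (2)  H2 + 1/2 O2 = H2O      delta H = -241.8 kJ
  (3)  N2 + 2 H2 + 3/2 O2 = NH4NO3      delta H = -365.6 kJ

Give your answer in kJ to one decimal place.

delta H = 85.2 kJ

(1) × 3: (3)·(+90.3) = +270.9 kJ
(2) reversed and × 3/2: (-3/2)·(-241.8) = +362.7 kJ
(3) × 3/2: (3/2)·(-365.6) = -548.4 kJ
Since enthalpy is a state function, delta H = (+270.9) + (+362.7) + (-548.4) = 85.2 kJ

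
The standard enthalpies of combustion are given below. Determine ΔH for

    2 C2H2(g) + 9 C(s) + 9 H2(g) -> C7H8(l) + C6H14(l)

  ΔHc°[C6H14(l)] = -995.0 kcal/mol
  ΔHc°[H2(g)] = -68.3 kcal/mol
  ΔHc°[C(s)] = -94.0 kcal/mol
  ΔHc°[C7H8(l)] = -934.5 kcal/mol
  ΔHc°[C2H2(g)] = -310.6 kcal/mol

ΔH = -152.4 kcal/mol

With combustion enthalpies, reactants minus products:
= [2·(-310.6) + 9·(-94.0) + 9·(-68.3)] − [1·(-934.5) + 1·(-995.0)]
= -152.4 kcal/mol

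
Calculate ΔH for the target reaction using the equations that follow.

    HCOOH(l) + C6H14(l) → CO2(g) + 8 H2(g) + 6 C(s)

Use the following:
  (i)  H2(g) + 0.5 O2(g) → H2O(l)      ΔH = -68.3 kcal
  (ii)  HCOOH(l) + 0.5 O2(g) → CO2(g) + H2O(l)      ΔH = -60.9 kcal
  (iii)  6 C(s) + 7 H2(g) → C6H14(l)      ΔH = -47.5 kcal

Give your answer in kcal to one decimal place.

(i) reversed: +68.3 kcal
(ii) as written: -60.9 kcal
(iii) reversed: +47.5 kcal
ΔH = (-1)·(-68.3) + (1)·(-60.9) + (-1)·(-47.5) = 54.9 kcal

ΔH = 54.9 kcal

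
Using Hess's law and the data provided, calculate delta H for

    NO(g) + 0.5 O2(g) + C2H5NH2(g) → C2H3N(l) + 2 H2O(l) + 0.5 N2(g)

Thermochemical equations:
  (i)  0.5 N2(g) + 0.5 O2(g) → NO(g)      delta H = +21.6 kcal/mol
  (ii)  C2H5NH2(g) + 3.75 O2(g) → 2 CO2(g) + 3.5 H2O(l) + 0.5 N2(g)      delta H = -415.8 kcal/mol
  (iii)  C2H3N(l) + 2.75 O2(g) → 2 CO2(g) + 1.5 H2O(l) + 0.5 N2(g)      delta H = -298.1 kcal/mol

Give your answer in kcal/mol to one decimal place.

delta H = -139.3 kcal/mol

(i) reversed (NO(g) must end up as a reactant): -21.6 kcal/mol
(ii) as written (C2H5NH2(g) already on the reactant side): -415.8 kcal/mol
(iii) reversed (reverse to put C2H3N(l) on the product side): +298.1 kcal/mol
By Hess's law, delta H = (-1)·(+21.6) + (1)·(-415.8) + (-1)·(-298.1) = -139.3 kcal/mol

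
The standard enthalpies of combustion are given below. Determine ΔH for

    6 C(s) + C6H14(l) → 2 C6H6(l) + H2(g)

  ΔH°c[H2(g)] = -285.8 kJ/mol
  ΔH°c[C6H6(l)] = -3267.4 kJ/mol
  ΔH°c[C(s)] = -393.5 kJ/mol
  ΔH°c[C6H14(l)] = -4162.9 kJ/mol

With combustion enthalpies, reactants minus products:
= [6·(-393.5) + 1·(-4162.9)] − [2·(-3267.4) + 1·(-285.8)]
= 296.7 kJ/mol

ΔH = 296.7 kJ/mol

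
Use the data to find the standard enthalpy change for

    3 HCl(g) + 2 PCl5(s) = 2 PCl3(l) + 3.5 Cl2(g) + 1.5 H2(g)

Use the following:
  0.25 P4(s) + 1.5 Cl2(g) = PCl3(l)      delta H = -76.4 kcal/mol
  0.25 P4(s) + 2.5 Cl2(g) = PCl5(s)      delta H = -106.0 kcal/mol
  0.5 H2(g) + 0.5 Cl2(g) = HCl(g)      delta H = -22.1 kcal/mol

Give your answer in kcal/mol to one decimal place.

delta H = 125.5 kcal/mol

equation 1 × 2 (scale by 2 for the 2 PCl3(l)): (2)·(-76.4) = -152.8 kcal/mol
equation 2 reversed and × 2 (reverse to put PCl5(s) on the reactant side; scale by 2 for the 2 PCl5(s)): (-2)·(-106.0) = +212.0 kcal/mol
equation 3 reversed and × 3 (reverse to put HCl(g) on the reactant side; ×3 to match 3 HCl(g) in the target): (-3)·(-22.1) = +66.3 kcal/mol
delta H = (2)·(-76.4) + (-2)·(-106.0) + (-3)·(-22.1) = 125.5 kcal/mol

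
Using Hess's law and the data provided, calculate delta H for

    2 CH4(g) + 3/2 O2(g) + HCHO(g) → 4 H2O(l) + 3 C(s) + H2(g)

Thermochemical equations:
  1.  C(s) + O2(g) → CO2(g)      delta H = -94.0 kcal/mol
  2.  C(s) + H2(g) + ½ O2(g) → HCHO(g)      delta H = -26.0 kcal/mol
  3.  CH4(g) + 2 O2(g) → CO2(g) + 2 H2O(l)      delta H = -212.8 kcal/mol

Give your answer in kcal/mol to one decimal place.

delta H = -211.6 kcal/mol

eq. 1 reversed and × 2: (-2)·(-94.0) = +188.0 kcal/mol
eq. 2 reversed: +26.0 kcal/mol
eq. 3 × 2: (2)·(-212.8) = -425.6 kcal/mol
delta H = (+188.0) + (+26.0) + (-425.6) = -211.6 kcal/mol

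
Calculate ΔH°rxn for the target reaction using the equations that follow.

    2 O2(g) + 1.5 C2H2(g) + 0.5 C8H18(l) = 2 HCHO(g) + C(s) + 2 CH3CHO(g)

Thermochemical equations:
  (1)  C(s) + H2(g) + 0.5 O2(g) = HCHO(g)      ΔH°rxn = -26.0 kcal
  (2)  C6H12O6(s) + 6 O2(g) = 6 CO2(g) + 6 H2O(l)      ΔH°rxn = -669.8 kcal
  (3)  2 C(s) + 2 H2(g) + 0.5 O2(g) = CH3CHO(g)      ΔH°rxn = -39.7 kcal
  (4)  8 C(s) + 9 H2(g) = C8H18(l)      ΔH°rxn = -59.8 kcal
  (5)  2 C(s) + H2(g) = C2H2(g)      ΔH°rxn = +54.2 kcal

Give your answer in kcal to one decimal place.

ΔH°rxn = -182.8 kcal

(1) × 2: (2)·(-26.0) = -52.0 kcal
(2): not needed.
(3) × 2: (2)·(-39.7) = -79.4 kcal
(4) reversed and × 1/2: (-1/2)·(-59.8) = +29.9 kcal
(5) reversed and × 3/2: (-3/2)·(+54.2) = -81.3 kcal
Summing the manipulated equations, ΔH°rxn = (2)·(-26.0) + (2)·(-39.7) + (-1/2)·(-59.8) + (-3/2)·(+54.2) = -182.8 kcal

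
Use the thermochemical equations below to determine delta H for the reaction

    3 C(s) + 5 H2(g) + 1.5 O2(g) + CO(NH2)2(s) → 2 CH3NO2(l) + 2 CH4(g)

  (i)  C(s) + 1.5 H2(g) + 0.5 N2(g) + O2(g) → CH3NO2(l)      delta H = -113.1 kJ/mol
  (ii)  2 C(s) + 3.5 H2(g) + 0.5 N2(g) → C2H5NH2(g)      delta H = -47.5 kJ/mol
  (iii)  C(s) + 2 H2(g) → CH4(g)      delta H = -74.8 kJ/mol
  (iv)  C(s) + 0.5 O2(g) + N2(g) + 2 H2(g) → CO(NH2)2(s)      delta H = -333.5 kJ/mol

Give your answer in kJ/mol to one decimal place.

delta H = -42.3 kJ/mol

(i) × 2 (×2 to match 2 CH3NO2(l) in the target): (2)·(-113.1) = -226.2 kJ/mol
(ii): not needed (C2H5NH2(g) appears nowhere else).
(iii) × 2 (scale by 2 for the 2 CH4(g)): (2)·(-74.8) = -149.6 kJ/mol
(iv) reversed (CO(NH2)2(s) must end up as a reactant): +333.5 kJ/mol
Since enthalpy is a state function, delta H = (2)·(-113.1) + (2)·(-74.8) + (-1)·(-333.5) = -42.3 kJ/mol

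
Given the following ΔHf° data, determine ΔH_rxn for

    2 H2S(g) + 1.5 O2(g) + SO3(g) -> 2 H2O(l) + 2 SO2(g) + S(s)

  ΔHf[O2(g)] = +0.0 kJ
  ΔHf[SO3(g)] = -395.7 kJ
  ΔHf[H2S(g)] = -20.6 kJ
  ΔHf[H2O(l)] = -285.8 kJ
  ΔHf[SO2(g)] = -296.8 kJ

ΔH_rxn = -728.3 kJ

ΔH°rxn = Σ nΔHf°(products) − Σ nΔHf°(reactants).
Products: 2·(-285.8) + 2·(-296.8) + 1·(+0.0) = -1165.2
Reactants: 2·(-20.6) + 3/2·(+0.0) + 1·(-395.7) = -436.9
ΔH_rxn = (-1165.2) − (-436.9) = -728.3 kJ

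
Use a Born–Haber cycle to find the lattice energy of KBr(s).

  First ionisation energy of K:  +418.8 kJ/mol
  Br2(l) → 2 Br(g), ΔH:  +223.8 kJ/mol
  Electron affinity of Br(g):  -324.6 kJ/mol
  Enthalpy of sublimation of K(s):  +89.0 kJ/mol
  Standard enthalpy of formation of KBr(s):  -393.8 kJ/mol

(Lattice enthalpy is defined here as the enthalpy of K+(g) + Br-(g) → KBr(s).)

U = -688.9 kJ/mol

ΔHf° = 1·ΔHsub + 1·(ΣIE) + 1/2·D(Br2) + 1·EA + U
-393.8 = 1·(+89.0) + 1·(+418.8) + 1/2·(+223.8) + 1·(-324.6) + U
U = -393.8 − (+295.1) = -688.9 kJ/mol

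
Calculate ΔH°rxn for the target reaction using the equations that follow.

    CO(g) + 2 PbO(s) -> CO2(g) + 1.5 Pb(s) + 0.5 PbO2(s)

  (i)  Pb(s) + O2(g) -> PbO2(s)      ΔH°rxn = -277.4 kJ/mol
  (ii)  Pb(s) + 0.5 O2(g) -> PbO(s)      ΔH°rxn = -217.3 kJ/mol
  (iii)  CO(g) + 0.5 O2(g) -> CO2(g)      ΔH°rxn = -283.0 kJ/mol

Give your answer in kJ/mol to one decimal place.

ΔH°rxn = 12.9 kJ/mol

(i) × 1/2 (scale by 1/2 for the 1/2 PbO2(s)): (1/2)·(-277.4) = -138.7 kJ/mol
(ii) reversed and × 2 (reverse to put PbO(s) on the reactant side; ×2 to match 2 PbO(s) in the target): (-2)·(-217.3) = +434.6 kJ/mol
(iii) as written (CO(g) already on the reactant side): -283.0 kJ/mol
Summing the manipulated equations, ΔH°rxn = (-138.7) + (+434.6) + (-283.0) = 12.9 kJ/mol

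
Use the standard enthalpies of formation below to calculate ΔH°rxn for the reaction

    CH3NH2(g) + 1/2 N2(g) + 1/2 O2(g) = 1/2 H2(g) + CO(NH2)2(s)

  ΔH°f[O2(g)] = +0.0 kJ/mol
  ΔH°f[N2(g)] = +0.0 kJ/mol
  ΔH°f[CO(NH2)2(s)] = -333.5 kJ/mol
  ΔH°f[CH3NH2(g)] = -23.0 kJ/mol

ΔH°rxn = -310.5 kJ/mol

ΔH°rxn = Σ nΔHf°(products) − Σ nΔHf°(reactants).
Products: 1/2·(+0.0) + 1·(-333.5) = -333.5
Reactants: 1·(-23.0) + 1/2·(+0.0) + 1/2·(+0.0) = -23.0
ΔH°rxn = (-333.5) − (-23.0) = -310.5 kJ/mol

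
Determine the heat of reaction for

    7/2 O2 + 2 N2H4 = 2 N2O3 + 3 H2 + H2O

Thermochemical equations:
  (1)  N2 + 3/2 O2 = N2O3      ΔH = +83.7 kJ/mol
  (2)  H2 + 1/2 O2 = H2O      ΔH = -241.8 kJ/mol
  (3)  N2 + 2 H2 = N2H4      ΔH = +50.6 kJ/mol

ΔH = -175.6 kJ/mol

(1) × 2 (scale by 2 for the 2 N2O3): (2)·(+83.7) = +167.4 kJ/mol
(2) as written (H2O already on the product side): -241.8 kJ/mol
(3) reversed and × 2 (reverse to put N2H4 on the reactant side; ×2 to match 2 N2H4 in the target): (-2)·(+50.6) = -101.2 kJ/mol
Combining the equations, ΔH = (+167.4) + (-241.8) + (-101.2) = -175.6 kJ/mol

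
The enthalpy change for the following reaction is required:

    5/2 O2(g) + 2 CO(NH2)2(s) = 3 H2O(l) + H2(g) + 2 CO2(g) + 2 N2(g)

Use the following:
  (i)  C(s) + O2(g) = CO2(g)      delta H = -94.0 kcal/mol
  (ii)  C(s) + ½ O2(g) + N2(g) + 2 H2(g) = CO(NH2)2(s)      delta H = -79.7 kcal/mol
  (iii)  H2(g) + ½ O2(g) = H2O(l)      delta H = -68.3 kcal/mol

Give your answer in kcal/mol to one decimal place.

(i) × 2 (scale by 2 for the 2 CO2(g)): (2)·(-94.0) = -188.0 kcal/mol
(ii) reversed and × 2 (reverse to put CO(NH2)2(s) on the reactant side; ×2 to match 2 CO(NH2)2(s) in the target): (-2)·(-79.7) = +159.4 kcal/mol
(iii) × 3 (scale by 3 for the 3 H2O(l)): (3)·(-68.3) = -204.9 kcal/mol
Since enthalpy is a state function, delta H = (2)·(-94.0) + (-2)·(-79.7) + (3)·(-68.3) = -233.5 kcal/mol

delta H = -233.5 kcal/mol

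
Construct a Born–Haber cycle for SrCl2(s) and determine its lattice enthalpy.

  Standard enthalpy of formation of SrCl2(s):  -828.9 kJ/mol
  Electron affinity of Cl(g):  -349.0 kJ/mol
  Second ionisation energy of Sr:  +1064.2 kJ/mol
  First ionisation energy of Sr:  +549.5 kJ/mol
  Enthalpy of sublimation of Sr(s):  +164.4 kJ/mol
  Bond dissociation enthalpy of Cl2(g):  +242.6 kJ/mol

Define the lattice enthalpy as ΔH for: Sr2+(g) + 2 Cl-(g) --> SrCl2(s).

U = -2151.6 kJ/mol

ΔHf° = 1·ΔHsub + 1·(ΣIE) + 1·D(Cl2) + 2·EA + U
-828.9 = 1·(+164.4) + 1·(+1613.7) + 1·(+242.6) + 2·(-349.0) + U
U = -828.9 − (+1322.7) = -2151.6 kJ/mol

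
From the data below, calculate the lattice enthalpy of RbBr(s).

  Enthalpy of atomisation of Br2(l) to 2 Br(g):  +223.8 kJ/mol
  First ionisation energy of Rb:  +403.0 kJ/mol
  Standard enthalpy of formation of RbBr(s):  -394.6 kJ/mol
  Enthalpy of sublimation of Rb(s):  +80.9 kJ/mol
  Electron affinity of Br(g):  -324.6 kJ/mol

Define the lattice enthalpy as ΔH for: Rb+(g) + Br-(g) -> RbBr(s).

ΔHf° = 1·ΔHsub + 1·(ΣIE) + 1/2·D(Br2) + 1·EA + U
-394.6 = 1·(+80.9) + 1·(+403.0) + 1/2·(+223.8) + 1·(-324.6) + U
U = -394.6 − (+271.2) = -665.8 kJ/mol

U = -665.8 kJ/mol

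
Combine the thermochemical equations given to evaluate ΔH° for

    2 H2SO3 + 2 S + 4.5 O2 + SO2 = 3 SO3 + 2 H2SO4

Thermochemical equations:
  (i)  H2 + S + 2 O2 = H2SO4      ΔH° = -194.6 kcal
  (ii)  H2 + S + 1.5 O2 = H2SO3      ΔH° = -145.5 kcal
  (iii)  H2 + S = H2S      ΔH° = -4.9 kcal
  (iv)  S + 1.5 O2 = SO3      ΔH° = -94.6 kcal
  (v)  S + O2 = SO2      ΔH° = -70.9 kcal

(i) × 2 (scale by 2 for the 2 H2SO4): (2)·(-194.6) = -389.2 kcal
(ii) reversed and × 2 (reverse to put H2SO3 on the reactant side; scale by 2 for the 2 H2SO3): (-2)·(-145.5) = +291.0 kcal
(iii): not needed (H2S appears nowhere else).
(iv) × 3 (×3 to match 3 SO3 in the target): (3)·(-94.6) = -283.8 kcal
(v) reversed (reverse to put SO2 on the reactant side): +70.9 kcal
By Hess's law, ΔH° = (-389.2) + (+291.0) + (-283.8) + (+70.9) = -311.1 kcal

ΔH° = -311.1 kcal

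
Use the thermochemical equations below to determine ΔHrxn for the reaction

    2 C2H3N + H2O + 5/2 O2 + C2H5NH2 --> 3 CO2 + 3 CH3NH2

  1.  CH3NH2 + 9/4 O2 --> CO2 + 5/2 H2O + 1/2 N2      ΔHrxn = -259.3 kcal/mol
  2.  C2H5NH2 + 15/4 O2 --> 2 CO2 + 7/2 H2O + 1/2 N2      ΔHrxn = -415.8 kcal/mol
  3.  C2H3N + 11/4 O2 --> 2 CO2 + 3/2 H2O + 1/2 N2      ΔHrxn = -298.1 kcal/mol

ΔHrxn = -234.1 kcal/mol

eq. 1 reversed and × 3 (reverse to put CH3NH2 on the product side; ×3 to match 3 CH3NH2 in the target): (-3)·(-259.3) = +777.9 kcal/mol
eq. 2 as written (C2H5NH2 already on the reactant side): -415.8 kcal/mol
eq. 3 × 2 (×2 to match 2 C2H3N in the target): (2)·(-298.1) = -596.2 kcal/mol
Summing the manipulated equations, ΔHrxn = (-3)·(-259.3) + (1)·(-415.8) + (2)·(-298.1) = -234.1 kcal/mol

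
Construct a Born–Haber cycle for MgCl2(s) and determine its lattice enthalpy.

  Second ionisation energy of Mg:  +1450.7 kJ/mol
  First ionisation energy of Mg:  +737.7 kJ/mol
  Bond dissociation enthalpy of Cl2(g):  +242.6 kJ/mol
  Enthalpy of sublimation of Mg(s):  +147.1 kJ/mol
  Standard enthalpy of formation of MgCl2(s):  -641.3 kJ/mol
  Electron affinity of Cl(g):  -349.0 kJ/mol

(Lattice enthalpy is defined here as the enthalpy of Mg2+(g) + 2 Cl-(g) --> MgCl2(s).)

ΔHf° = 1·ΔHsub + 1·(ΣIE) + 1·D(Cl2) + 2·EA + U
-641.3 = 1·(+147.1) + 1·(+2188.4) + 1·(+242.6) + 2·(-349.0) + U
U = -641.3 − (+1880.1) = -2521.4 kJ/mol

U = -2521.4 kJ/mol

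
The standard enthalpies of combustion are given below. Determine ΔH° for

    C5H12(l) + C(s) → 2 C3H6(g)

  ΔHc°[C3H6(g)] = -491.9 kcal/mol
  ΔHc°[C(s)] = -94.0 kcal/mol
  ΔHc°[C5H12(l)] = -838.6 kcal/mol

ΔH° = 51.2 kcal/mol

With combustion enthalpies, reactants minus products:
= [1·(-838.6) + 1·(-94.0)] − [2·(-491.9)]
= 51.2 kcal/mol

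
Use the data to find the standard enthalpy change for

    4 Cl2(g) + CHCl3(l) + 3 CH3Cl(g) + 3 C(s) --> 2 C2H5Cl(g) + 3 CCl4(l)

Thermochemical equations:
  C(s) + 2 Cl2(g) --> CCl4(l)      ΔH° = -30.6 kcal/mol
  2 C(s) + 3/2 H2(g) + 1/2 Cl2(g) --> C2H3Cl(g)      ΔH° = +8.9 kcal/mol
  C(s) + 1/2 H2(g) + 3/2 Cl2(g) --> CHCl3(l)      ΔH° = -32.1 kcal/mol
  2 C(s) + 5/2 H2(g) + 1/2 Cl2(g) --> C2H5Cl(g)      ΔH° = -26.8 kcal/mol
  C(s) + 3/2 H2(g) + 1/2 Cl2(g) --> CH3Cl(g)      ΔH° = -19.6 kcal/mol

equation 1 × 3 (×3 to match 3 CCl4(l) in the target): (3)·(-30.6) = -91.8 kcal/mol
equation 2: not needed (C2H3Cl(g) appears nowhere else).
equation 3 reversed (CHCl3(l) must end up as a reactant): +32.1 kcal/mol
equation 4 × 2 (scale by 2 for the 2 C2H5Cl(g)): (2)·(-26.8) = -53.6 kcal/mol
equation 5 reversed and × 3 (CH3Cl(g) must end up as a reactant; ×3 to match 3 CH3Cl(g) in the target): (-3)·(-19.6) = +58.8 kcal/mol
Combining the equations, ΔH° = (-91.8) + (+32.1) + (-53.6) + (+58.8) = -54.5 kcal/mol

ΔH° = -54.5 kcal/mol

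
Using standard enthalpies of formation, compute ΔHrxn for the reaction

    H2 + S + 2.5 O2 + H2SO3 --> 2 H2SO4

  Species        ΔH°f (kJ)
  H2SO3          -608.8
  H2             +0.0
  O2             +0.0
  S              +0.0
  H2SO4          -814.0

ΔHrxn = -1019.2 kJ

ΔH°rxn = Σ nΔHf°(products) − Σ nΔHf°(reactants).
Products: 2·(-814.0) = -1628.0
Reactants: 1·(+0.0) + 1·(+0.0) + 5/2·(+0.0) + 1·(-608.8) = -608.8
ΔHrxn = (-1628.0) − (-608.8) = -1019.2 kJ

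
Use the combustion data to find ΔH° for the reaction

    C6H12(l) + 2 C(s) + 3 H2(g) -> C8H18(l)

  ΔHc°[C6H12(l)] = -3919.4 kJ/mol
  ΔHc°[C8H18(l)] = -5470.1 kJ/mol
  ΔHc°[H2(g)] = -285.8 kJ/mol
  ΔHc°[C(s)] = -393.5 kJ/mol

Using ΔH = Σ nΔHc°(reactants) − Σ nΔHc°(products):
= [1·(-3919.4) + 2·(-393.5) + 3·(-285.8)] − [1·(-5470.1)]
= -93.7 kJ/mol

ΔH° = -93.7 kJ/mol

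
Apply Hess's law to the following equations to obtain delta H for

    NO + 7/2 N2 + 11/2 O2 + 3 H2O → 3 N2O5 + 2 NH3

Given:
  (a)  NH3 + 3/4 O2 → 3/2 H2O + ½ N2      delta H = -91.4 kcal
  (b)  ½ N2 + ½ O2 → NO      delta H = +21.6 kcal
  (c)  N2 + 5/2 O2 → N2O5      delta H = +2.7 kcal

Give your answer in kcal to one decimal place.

(a) reversed and × 2 (NH3 must end up as a product; ×2 to match 2 NH3 in the target): (-2)·(-91.4) = +182.8 kcal
(b) reversed (reverse to put NO on the reactant side): -21.6 kcal
(c) × 3 (×3 to match 3 N2O5 in the target): (3)·(+2.7) = +8.1 kcal
By Hess's law, delta H = (+182.8) + (-21.6) + (+8.1) = 169.3 kcal

delta H = 169.3 kcal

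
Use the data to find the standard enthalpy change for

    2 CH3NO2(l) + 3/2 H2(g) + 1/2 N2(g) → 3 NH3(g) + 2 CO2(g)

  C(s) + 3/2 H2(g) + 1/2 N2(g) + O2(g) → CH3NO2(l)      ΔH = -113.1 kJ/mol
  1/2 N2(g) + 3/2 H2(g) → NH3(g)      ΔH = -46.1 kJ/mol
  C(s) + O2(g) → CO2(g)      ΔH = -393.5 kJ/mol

ΔH = -699.1 kJ/mol

equation 1 reversed and × 2 (reverse to put CH3NO2(l) on the reactant side; scale by 2 for the 2 CH3NO2(l)): (-2)·(-113.1) = +226.2 kJ/mol
equation 2 × 3 (scale by 3 for the 3 NH3(g)): (3)·(-46.1) = -138.3 kJ/mol
equation 3 × 2 (×2 to match 2 CO2(g) in the target): (2)·(-393.5) = -787.0 kJ/mol
ΔH = (-2)·(-113.1) + (3)·(-46.1) + (2)·(-393.5) = -699.1 kJ/mol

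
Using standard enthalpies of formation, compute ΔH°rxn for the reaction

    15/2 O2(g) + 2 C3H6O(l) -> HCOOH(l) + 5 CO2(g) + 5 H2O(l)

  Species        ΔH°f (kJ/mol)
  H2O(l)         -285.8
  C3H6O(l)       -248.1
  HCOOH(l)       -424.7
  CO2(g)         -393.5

ΔH°rxn = -3325.0 kJ/mol

ΔH°rxn = Σ nΔHf°(products) − Σ nΔHf°(reactants).
Products: 1·(-424.7) + 5·(-393.5) + 5·(-285.8) = -3821.2
Reactants: 15/2·(+0.0) + 2·(-248.1) = -496.2
ΔH°rxn = (-3821.2) − (-496.2) = -3325.0 kJ/mol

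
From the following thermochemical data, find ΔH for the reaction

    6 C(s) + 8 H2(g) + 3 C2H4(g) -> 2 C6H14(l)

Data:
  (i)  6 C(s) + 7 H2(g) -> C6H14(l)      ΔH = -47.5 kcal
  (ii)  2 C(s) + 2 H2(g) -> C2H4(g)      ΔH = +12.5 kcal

(i) × 2 (×2 to match 2 C6H14(l) in the target): (2)·(-47.5) = -95.0 kcal
(ii) reversed and × 3 (reverse to put C2H4(g) on the reactant side; scale by 3 for the 3 C2H4(g)): (-3)·(+12.5) = -37.5 kcal
ΔH = (-95.0) + (-37.5) = -132.5 kcal

ΔH = -132.5 kcal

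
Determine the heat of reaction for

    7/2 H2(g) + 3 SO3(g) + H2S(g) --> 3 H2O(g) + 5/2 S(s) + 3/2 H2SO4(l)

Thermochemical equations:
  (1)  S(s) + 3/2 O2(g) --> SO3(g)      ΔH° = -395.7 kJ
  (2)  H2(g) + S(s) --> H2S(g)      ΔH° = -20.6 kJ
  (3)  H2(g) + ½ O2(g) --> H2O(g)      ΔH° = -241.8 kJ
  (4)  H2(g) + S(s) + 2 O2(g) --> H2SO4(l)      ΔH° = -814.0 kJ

(1) reversed and × 3 (reverse to put SO3(g) on the reactant side; ×3 to match 3 SO3(g) in the target): (-3)·(-395.7) = +1187.1 kJ
(2) reversed (H2S(g) must end up as a reactant): +20.6 kJ
(3) × 3 (scale by 3 for the 3 H2O(g)): (3)·(-241.8) = -725.4 kJ
(4) × 3/2 (scale by 3/2 for the 3/2 H2SO4(l)): (3/2)·(-814.0) = -1221.0 kJ
Combining the equations, ΔH° = (-3)·(-395.7) + (-1)·(-20.6) + (3)·(-241.8) + (3/2)·(-814.0) = -738.7 kJ

ΔH° = -738.7 kJ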